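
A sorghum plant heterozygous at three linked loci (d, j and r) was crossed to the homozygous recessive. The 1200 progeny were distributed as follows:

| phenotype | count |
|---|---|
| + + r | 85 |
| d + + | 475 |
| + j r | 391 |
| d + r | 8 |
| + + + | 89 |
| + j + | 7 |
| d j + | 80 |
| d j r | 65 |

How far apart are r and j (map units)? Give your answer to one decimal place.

The two most frequent reciprocal classes, + j r and d + +, are the parental types, so the F1 was + j r / d + +.
The two rarest classes, + j + and d + r, are the double crossovers. Comparing them with the parentals, only the r allele has switched, so r is the middle locus and the order is j – r – d.
Crossovers in the j–r interval produce the single-crossover classes + + r and d j + (85 + 80 = 165) plus the double crossovers (15).
RF(j–r) = (165 + 15) / 1200 = 180/1200 = 0.1500 → 15.0 map units.

15.0 map units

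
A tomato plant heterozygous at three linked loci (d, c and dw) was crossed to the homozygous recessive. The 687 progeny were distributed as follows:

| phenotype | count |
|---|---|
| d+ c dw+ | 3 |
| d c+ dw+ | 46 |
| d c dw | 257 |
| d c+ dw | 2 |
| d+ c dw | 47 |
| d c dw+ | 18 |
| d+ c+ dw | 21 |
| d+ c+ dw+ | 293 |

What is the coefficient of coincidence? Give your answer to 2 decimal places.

The two most frequent reciprocal classes, d c dw and d+ c+ dw+, are the parental types, so the F1 was d c dw / d+ c+ dw+.
The two rarest classes, d c+ dw and d+ c dw+, are the double crossovers. Comparing them with the parentals, only the c allele has switched, so c is the middle locus and the order is dw – c – d.
dw–c: (39 + 5)/687 = 0.0640; c–d: (93 + 5)/687 = 0.1426.
Expected DCO frequency = 0.0640 × 0.1426 ≈ 0.00913; observed = 5/687 ≈ 0.00728.
Coefficient of coincidence = 0.00728/0.00913 ≈ 0.80.

0.80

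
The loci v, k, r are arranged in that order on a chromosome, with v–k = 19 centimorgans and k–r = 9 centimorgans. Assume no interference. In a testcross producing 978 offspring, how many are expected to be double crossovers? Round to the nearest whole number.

17

Map distances give recombination frequencies of 0.190 and 0.090 for the two intervals.
With no interference, expected double-crossover frequency = 0.190 × 0.090 = 0.01710.
Expected number = 0.01710 × 978 = 16.72 ≈ 17.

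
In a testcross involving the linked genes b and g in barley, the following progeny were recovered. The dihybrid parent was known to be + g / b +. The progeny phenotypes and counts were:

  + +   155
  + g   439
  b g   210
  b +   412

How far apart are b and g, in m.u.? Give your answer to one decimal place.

30.0 m.u.

The recombinant classes are + + and b g: 155 + 210 = 365.
Recombination frequency = 365/1216 = 0.3002 ≈ 30.0%, i.e. 30.0 m.u.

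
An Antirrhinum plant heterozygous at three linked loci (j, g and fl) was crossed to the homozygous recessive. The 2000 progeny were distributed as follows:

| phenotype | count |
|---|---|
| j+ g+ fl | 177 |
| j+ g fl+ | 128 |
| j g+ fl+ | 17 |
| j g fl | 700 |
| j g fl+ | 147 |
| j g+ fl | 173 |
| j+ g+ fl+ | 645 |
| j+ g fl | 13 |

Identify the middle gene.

The two most frequent reciprocal classes, j g fl and j+ g+ fl+, are the parental types, so the F1 was j g fl / j+ g+ fl+.
The two rarest classes, j+ g fl and j g+ fl+, are the double crossovers. Comparing them with the parentals, only the j allele has switched, so j is the middle locus and the order is g – j – fl.

j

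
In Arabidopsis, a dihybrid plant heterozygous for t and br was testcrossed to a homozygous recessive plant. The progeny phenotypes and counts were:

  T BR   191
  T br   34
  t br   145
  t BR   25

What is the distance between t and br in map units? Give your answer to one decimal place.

14.9 map units

The two most frequent classes, T BR (191) and t br (145), are the parental types, so the F1 was T BR / t br.
The recombinant classes are T br and t BR: 34 + 25 = 59.
Recombination frequency = 59/395 = 0.1494 ≈ 14.9%, i.e. 14.9 map units.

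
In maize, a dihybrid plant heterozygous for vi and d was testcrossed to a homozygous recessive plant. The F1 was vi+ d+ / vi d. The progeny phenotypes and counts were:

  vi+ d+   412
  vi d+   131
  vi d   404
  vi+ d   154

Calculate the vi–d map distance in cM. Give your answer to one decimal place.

25.9 cM

The recombinant classes are vi+ d and vi d+: 154 + 131 = 285.
Recombination frequency = 285/1101 = 0.2589 ≈ 25.9%, i.e. 25.9 cM.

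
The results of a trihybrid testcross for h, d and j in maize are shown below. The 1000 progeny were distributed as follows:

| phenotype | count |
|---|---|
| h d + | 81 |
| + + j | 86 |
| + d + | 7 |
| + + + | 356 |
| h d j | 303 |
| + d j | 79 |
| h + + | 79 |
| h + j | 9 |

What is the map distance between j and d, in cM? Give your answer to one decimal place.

The two most frequent reciprocal classes, h d j and + + +, are the parental types, so the F1 was h d j / + + +.
The two rarest classes, h + j and + d +, are the double crossovers. Comparing them with the parentals, only the d allele has switched, so d is the middle locus and the order is h – d – j.
Crossovers in the d–j interval produce the single-crossover classes h d + and + + j (81 + 86 = 167) plus the double crossovers (16).
RF(d–j) = (167 + 16) / 1000 = 183/1000 = 0.1830 → 18.3 cM.

18.3 cM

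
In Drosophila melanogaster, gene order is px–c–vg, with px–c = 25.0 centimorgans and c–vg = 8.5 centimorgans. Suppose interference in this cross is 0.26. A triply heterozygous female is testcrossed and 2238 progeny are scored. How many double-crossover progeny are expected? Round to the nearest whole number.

Map distances give recombination frequencies of 0.250 and 0.085 for the two intervals.
With interference 0.26 (so coincidence = 0.74), expected double-crossover frequency = 0.250 × 0.085 × 0.74 = 0.01572.
Expected number = 0.01572 × 2238 = 35.19 ≈ 35.

35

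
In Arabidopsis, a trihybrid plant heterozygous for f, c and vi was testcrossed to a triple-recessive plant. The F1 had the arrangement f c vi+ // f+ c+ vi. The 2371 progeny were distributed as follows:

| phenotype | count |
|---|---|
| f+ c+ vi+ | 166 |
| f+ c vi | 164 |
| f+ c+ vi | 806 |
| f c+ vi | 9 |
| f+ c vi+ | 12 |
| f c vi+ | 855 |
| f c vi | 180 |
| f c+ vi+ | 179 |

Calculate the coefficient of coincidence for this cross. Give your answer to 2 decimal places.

0.37

The two rarest classes, f+ c vi+ and f c+ vi, are the double crossovers. Comparing them with the parentals, only the f allele has switched, so f is the middle locus and the order is c – f – vi.
c–f: (343 + 21)/2371 = 0.1535; f–vi: (346 + 21)/2371 = 0.1548.
Expected DCO frequency = 0.1535 × 0.1548 ≈ 0.02376; observed = 21/2371 ≈ 0.00886.
Coefficient of coincidence = 0.00886/0.02376 ≈ 0.37.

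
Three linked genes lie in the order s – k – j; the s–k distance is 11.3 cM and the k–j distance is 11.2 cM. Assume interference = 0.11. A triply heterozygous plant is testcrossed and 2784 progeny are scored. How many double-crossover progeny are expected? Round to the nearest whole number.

Map distances give recombination frequencies of 0.113 and 0.112 for the two intervals.
With interference 0.11 (so coincidence = 0.89), expected double-crossover frequency = 0.113 × 0.112 × 0.89 = 0.01126.
Expected number = 0.01126 × 2784 = 31.36 ≈ 31.

31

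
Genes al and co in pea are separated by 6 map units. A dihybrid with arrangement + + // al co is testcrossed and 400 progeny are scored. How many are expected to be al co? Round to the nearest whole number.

A map distance of 6 map units corresponds to a recombination frequency of 0.060.
The F1 is + + / al co, so al co is a parental gamete class with expected frequency (1 − r)/2 = 0.940/2 = 0.4700.
Expected number = 0.4700 × 400 = 188.00 ≈ 188.

188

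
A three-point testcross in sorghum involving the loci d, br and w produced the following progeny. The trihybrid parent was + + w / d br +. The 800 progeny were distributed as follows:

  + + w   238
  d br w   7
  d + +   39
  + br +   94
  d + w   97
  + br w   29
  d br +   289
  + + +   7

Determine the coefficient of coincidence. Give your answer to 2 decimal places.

0.67

The two rarest classes, + + + and d br w, are the double crossovers. Comparing them with the parentals, only the w allele has switched, so w is the middle locus and the order is br – w – d.
br–w: (68 + 14)/800 = 0.1025; w–d: (191 + 14)/800 = 0.2562.
Expected DCO frequency = 0.1025 × 0.2562 ≈ 0.02626; observed = 14/800 ≈ 0.01750.
Coefficient of coincidence = 0.01750/0.02626 ≈ 0.67.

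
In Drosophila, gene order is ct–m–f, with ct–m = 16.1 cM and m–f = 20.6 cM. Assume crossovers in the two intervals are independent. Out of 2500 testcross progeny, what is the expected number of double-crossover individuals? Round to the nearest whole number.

83

Map distances give recombination frequencies of 0.161 and 0.206 for the two intervals.
With no interference, expected double-crossover frequency = 0.161 × 0.206 = 0.03317.
Expected number = 0.03317 × 2500 = 82.92 ≈ 83.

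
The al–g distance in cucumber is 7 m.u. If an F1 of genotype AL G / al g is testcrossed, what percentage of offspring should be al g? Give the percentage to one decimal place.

46.5%

A map distance of 7 m.u. corresponds to a recombination frequency of 0.070.
The F1 is AL G / al g, so al g is a parental gamete class with expected frequency (1 − r)/2 = 0.930/2 = 0.4650.
That is 0.4650 = 46.5% of the progeny.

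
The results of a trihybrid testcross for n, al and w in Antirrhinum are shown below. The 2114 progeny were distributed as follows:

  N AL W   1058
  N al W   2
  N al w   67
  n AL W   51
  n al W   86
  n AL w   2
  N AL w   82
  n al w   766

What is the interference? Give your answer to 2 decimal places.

0.60

The two most frequent reciprocal classes, n al w and N AL W, are the parental types, so the F1 was n al w / N AL W.
The two rarest classes, n AL w and N al W, are the double crossovers. Comparing them with the parentals, only the al allele has switched, so al is the middle locus and the order is n – al – w.
n–al: (118 + 4)/2114 = 0.0577; al–w: (168 + 4)/2114 = 0.0814.
Expected DCO frequency = 0.0577 × 0.0814 ≈ 0.00470; observed = 4/2114 ≈ 0.00189.
Coefficient of coincidence = 0.00189/0.00470 ≈ 0.40; interference = 1 − 0.40 = 0.60.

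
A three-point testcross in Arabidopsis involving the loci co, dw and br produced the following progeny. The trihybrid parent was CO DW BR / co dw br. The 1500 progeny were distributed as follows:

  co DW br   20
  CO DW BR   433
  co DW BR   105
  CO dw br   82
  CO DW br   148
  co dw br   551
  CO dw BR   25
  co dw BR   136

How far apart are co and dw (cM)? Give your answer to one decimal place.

The two rarest classes, CO dw BR and co DW br, are the double crossovers. Comparing them with the parentals, only the dw allele has switched, so dw is the middle locus and the order is br – dw – co.
Crossovers in the dw–co interval produce the single-crossover classes co DW BR and CO dw br (105 + 82 = 187) plus the double crossovers (45).
RF(dw–co) = (187 + 45) / 1500 = 232/1500 = 0.1547 → 15.5 cM.

15.5 cM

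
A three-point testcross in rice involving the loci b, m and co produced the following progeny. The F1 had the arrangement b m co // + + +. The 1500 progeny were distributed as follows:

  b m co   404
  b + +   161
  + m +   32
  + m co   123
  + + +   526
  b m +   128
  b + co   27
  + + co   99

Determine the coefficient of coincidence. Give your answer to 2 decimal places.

The two rarest classes, b + co and + m +, are the double crossovers. Comparing them with the parentals, only the m allele has switched, so m is the middle locus and the order is b – m – co.
b–m: (284 + 59)/1500 = 0.2287; m–co: (227 + 59)/1500 = 0.1907.
Expected DCO frequency = 0.2287 × 0.1907 ≈ 0.04361; observed = 59/1500 ≈ 0.03933.
Coefficient of coincidence = 0.03933/0.04361 ≈ 0.90.

0.90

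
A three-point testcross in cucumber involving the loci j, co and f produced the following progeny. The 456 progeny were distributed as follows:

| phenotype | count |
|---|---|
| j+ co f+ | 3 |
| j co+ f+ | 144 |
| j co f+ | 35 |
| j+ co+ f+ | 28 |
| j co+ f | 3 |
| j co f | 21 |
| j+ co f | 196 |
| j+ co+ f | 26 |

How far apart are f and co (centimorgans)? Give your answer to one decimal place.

The two most frequent reciprocal classes, j+ co f and j co+ f+, are the parental types, so the F1 was j+ co f / j co+ f+.
The two rarest classes, j+ co f+ and j co+ f, are the double crossovers. Comparing them with the parentals, only the f allele has switched, so f is the middle locus and the order is co – f – j.
Crossovers in the co–f interval produce the single-crossover classes j+ co+ f and j co f+ (26 + 35 = 61) plus the double crossovers (6).
RF(co–f) = (61 + 6) / 456 = 67/456 = 0.1469 → 14.7 centimorgans.

14.7 centimorgans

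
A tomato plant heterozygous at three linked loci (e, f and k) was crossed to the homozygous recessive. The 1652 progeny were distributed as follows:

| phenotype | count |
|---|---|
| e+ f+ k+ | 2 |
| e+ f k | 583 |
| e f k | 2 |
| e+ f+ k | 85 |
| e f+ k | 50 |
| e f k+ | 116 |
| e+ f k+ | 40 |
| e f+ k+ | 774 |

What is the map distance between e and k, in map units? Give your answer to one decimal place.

5.7 map units

The two most frequent reciprocal classes, e f+ k+ and e+ f k, are the parental types, so the F1 was e f+ k+ / e+ f k.
The two rarest classes, e+ f+ k+ and e f k, are the double crossovers. Comparing them with the parentals, only the e allele has switched, so e is the middle locus and the order is f – e – k.
Crossovers in the e–k interval produce the single-crossover classes e f+ k and e+ f k+ (50 + 40 = 90) plus the double crossovers (4).
RF(e–k) = (90 + 4) / 1652 = 94/1652 = 0.0569 → 5.7 map units.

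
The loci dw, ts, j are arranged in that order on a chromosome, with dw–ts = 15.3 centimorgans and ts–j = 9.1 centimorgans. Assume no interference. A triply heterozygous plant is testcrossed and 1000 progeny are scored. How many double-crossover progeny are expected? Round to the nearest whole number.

14

Map distances give recombination frequencies of 0.153 and 0.091 for the two intervals.
With no interference, expected double-crossover frequency = 0.153 × 0.091 = 0.01392.
Expected number = 0.01392 × 1000 = 13.92 ≈ 14.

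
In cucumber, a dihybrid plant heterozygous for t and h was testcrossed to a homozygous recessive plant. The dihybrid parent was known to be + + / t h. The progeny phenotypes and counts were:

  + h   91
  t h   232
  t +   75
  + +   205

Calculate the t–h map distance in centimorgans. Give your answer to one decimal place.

27.5 centimorgans

The recombinant classes are + h and t +: 91 + 75 = 166.
Recombination frequency = 166/603 = 0.2753 ≈ 27.5%, i.e. 27.5 centimorgans.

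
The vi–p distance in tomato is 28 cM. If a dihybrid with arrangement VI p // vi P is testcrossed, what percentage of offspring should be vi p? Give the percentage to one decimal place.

A map distance of 28 cM corresponds to a recombination frequency of 0.280.
The F1 is VI p / vi P, so vi p is a recombinant gamete class with expected frequency r/2 = 0.280/2 = 0.1400.
That is 0.1400 = 14.0% of the progeny.

14.0%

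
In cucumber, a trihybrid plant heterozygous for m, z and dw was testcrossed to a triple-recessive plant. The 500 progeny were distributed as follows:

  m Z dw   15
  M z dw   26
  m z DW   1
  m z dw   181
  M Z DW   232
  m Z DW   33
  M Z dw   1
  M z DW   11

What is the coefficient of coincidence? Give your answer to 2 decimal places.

The two most frequent reciprocal classes, m z dw and M Z DW, are the parental types, so the F1 was m z dw / M Z DW.
The two rarest classes, m z DW and M Z dw, are the double crossovers. Comparing them with the parentals, only the dw allele has switched, so dw is the middle locus and the order is z – dw – m.
z–dw: (26 + 2)/500 = 0.0560; dw–m: (59 + 2)/500 = 0.1220.
Expected DCO frequency = 0.0560 × 0.1220 ≈ 0.00683; observed = 2/500 ≈ 0.00400.
Coefficient of coincidence = 0.00400/0.00683 ≈ 0.59.

0.59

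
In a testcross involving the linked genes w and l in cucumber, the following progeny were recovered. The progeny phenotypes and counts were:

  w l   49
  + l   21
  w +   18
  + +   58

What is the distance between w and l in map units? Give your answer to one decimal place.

26.7 map units

The two most frequent classes, + + (58) and w l (49), are the parental types, so the F1 was + + / w l.
The recombinant classes are + l and w +: 21 + 18 = 39.
Recombination frequency = 39/146 = 0.2671 ≈ 26.7%, i.e. 26.7 map units.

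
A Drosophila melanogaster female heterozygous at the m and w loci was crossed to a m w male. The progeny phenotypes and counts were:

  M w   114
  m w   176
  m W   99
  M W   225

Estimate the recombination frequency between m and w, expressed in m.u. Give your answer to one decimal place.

The two most frequent classes, M W (225) and m w (176), are the parental types, so the F1 was M W / m w.
The recombinant classes are M w and m W: 114 + 99 = 213.
Recombination frequency = 213/614 = 0.3469 ≈ 34.7%, i.e. 34.7 m.u.

34.7 m.u.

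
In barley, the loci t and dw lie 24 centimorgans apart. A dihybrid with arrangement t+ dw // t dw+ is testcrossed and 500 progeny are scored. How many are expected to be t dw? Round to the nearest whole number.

A map distance of 24 centimorgans corresponds to a recombination frequency of 0.240.
The F1 is t+ dw / t dw+, so t dw is a recombinant gamete class with expected frequency r/2 = 0.240/2 = 0.1200.
Expected number = 0.1200 × 500 = 60.00 ≈ 60.

60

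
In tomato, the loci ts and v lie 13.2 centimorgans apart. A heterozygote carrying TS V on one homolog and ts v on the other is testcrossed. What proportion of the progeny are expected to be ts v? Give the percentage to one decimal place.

43.4%

A map distance of 13.2 centimorgans corresponds to a recombination frequency of 0.132.
The F1 is TS V / ts v, so ts v is a parental gamete class with expected frequency (1 − r)/2 = 0.868/2 = 0.4340.
That is 0.4340 = 43.4% of the progeny.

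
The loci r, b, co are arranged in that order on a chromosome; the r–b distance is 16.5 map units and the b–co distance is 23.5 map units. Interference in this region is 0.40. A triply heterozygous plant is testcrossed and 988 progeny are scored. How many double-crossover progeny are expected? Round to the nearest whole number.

Map distances give recombination frequencies of 0.165 and 0.235 for the two intervals.
With interference 0.40 (so coincidence = 0.60), expected double-crossover frequency = 0.165 × 0.235 × 0.60 = 0.02326.
Expected number = 0.02326 × 988 = 22.99 ≈ 23.

23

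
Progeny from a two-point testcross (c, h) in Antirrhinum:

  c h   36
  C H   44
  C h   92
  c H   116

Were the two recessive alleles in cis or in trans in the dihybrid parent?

The two most frequent classes are C h (92) and c H (116); these are the parental (non-recombinant) types.
So the F1 carried C h on one chromosome and c H on the other — the recessive alleles are on opposite chromosomes (trans / repulsion).

trans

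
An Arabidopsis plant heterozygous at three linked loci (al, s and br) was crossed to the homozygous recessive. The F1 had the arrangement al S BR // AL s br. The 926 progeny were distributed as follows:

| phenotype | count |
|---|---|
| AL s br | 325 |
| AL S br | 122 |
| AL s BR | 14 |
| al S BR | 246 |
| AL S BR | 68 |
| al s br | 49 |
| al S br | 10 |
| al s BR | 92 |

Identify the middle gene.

The two rarest classes, al S br and AL s BR, are the double crossovers. Comparing them with the parentals, only the br allele has switched, so br is the middle locus and the order is al – br – s.

br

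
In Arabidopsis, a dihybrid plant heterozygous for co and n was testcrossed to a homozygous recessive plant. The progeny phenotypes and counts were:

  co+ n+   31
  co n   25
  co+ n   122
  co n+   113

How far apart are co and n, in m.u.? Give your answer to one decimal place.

The two most frequent classes, co+ n (122) and co n+ (113), are the parental types, so the F1 was co+ n / co n+.
The recombinant classes are co+ n+ and co n: 31 + 25 = 56.
Recombination frequency = 56/291 = 0.1924 ≈ 19.2%, i.e. 19.2 m.u.

19.2 m.u.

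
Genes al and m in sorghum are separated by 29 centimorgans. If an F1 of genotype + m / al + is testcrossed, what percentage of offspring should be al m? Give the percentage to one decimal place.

A map distance of 29 centimorgans corresponds to a recombination frequency of 0.290.
The F1 is + m / al +, so al m is a recombinant gamete class with expected frequency r/2 = 0.290/2 = 0.1450.
That is 0.1450 = 14.5% of the progeny.

14.5%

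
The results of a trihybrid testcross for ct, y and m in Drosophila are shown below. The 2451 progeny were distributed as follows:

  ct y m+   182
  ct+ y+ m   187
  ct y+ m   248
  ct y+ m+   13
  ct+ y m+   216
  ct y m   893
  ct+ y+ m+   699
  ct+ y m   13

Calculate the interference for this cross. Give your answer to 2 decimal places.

0.67

The two most frequent reciprocal classes, ct+ y+ m+ and ct y m, are the parental types, so the F1 was ct+ y+ m+ / ct y m.
The two rarest classes, ct y+ m+ and ct+ y m, are the double crossovers. Comparing them with the parentals, only the ct allele has switched, so ct is the middle locus and the order is y – ct – m.
y–ct: (464 + 26)/2451 = 0.1999; ct–m: (369 + 26)/2451 = 0.1612.
Expected DCO frequency = 0.1999 × 0.1612 ≈ 0.03222; observed = 26/2451 ≈ 0.01061.
Coefficient of coincidence = 0.01061/0.03222 ≈ 0.33; interference = 1 − 0.33 = 0.67.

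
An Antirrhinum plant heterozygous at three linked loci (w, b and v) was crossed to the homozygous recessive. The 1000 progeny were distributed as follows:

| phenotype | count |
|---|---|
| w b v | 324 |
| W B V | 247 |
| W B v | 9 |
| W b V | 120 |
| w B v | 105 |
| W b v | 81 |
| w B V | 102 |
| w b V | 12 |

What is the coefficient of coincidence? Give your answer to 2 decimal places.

The two most frequent reciprocal classes, W B V and w b v, are the parental types, so the F1 was W B V / w b v.
The two rarest classes, W B v and w b V, are the double crossovers. Comparing them with the parentals, only the v allele has switched, so v is the middle locus and the order is b – v – w.
b–v: (225 + 21)/1000 = 0.2460; v–w: (183 + 21)/1000 = 0.2040.
Expected DCO frequency = 0.2460 × 0.2040 ≈ 0.05018; observed = 21/1000 ≈ 0.02100.
Coefficient of coincidence = 0.02100/0.05018 ≈ 0.42.

0.42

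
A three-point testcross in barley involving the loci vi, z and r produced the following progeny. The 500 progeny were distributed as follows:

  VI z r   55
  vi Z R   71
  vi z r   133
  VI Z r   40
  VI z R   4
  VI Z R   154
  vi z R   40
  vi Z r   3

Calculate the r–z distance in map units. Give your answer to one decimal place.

17.4 map units

The two most frequent reciprocal classes, VI Z R and vi z r, are the parental types, so the F1 was VI Z R / vi z r.
The two rarest classes, VI z R and vi Z r, are the double crossovers. Comparing them with the parentals, only the z allele has switched, so z is the middle locus and the order is vi – z – r.
Crossovers in the z–r interval produce the single-crossover classes VI Z r and vi z R (40 + 40 = 80) plus the double crossovers (7).
RF(z–r) = (80 + 7) / 500 = 87/500 = 0.1740 → 17.4 map units.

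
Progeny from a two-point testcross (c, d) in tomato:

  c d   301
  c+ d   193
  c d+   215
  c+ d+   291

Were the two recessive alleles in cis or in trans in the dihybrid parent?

cis

The two most frequent classes are c+ d+ (291) and c d (301); these are the parental (non-recombinant) types.
So the F1 carried c+ d+ on one chromosome and c d on the other — the recessive alleles are on the same chromosome (cis / coupling).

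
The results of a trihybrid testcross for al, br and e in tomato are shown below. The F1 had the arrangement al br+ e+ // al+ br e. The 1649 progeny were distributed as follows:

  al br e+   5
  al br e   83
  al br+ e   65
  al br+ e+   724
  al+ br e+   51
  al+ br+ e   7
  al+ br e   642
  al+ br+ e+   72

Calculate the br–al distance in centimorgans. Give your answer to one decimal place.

10.1 centimorgans

The two rarest classes, al br e+ and al+ br+ e, are the double crossovers. Comparing them with the parentals, only the br allele has switched, so br is the middle locus and the order is e – br – al.
Crossovers in the br–al interval produce the single-crossover classes al+ br+ e+ and al br e (72 + 83 = 155) plus the double crossovers (12).
RF(br–al) = (155 + 12) / 1649 = 167/1649 = 0.1013 → 10.1 centimorgans.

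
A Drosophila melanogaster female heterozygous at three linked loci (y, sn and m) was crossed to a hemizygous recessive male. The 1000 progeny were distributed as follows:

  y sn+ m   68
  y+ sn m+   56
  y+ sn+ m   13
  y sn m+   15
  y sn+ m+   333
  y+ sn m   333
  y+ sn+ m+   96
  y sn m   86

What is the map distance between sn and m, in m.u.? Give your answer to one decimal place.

15.2 m.u.

The two most frequent reciprocal classes, y+ sn m and y sn+ m+, are the parental types, so the F1 was y+ sn m / y sn+ m+.
The two rarest classes, y+ sn+ m and y sn m+, are the double crossovers. Comparing them with the parentals, only the sn allele has switched, so sn is the middle locus and the order is m – sn – y.
Crossovers in the m–sn interval produce the single-crossover classes y+ sn m+ and y sn+ m (56 + 68 = 124) plus the double crossovers (28).
RF(m–sn) = (124 + 28) / 1000 = 152/1000 = 0.1520 → 15.2 m.u.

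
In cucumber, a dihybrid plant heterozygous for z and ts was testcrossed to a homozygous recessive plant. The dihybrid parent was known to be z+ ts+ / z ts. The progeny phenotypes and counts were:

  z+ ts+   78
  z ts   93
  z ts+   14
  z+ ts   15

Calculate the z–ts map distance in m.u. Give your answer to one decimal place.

14.5 m.u.

The recombinant classes are z+ ts and z ts+: 15 + 14 = 29.
Recombination frequency = 29/200 = 0.1450 ≈ 14.5%, i.e. 14.5 m.u.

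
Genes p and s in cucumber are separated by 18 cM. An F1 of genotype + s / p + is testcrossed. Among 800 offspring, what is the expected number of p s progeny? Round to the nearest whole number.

A map distance of 18 cM corresponds to a recombination frequency of 0.180.
The F1 is + s / p +, so p s is a recombinant gamete class with expected frequency r/2 = 0.180/2 = 0.0900.
Expected number = 0.0900 × 800 = 72.00 ≈ 72.

72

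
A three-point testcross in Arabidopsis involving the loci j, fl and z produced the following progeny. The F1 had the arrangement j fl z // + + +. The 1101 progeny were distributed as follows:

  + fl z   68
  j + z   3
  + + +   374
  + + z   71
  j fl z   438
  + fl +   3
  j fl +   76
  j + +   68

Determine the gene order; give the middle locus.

fl

The two rarest classes, j + z and + fl +, are the double crossovers. Comparing them with the parentals, only the fl allele has switched, so fl is the middle locus and the order is z – fl – j.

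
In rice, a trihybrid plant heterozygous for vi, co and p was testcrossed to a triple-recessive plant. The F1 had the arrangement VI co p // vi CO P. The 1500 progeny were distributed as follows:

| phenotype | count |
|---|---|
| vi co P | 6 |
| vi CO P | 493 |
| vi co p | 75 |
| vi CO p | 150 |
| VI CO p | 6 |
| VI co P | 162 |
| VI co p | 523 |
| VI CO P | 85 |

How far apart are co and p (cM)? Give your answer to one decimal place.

The two rarest classes, VI CO p and vi co P, are the double crossovers. Comparing them with the parentals, only the co allele has switched, so co is the middle locus and the order is p – co – vi.
Crossovers in the p–co interval produce the single-crossover classes VI co P and vi CO p (162 + 150 = 312) plus the double crossovers (12).
RF(p–co) = (312 + 12) / 1500 = 324/1500 = 0.2160 → 21.6 cM.

21.6 cM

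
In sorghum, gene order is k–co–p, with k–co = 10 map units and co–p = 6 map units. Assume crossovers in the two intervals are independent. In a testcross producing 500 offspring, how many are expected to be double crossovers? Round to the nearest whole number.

3

Map distances give recombination frequencies of 0.100 and 0.060 for the two intervals.
With no interference, expected double-crossover frequency = 0.100 × 0.060 = 0.00600.
Expected number = 0.00600 × 500 = 3.00 ≈ 3.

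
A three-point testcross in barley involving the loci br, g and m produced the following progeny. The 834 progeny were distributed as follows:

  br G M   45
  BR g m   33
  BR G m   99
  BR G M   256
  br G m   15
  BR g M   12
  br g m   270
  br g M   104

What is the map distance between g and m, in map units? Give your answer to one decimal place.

The two most frequent reciprocal classes, br g m and BR G M, are the parental types, so the F1 was br g m / BR G M.
The two rarest classes, br G m and BR g M, are the double crossovers. Comparing them with the parentals, only the g allele has switched, so g is the middle locus and the order is br – g – m.
Crossovers in the g–m interval produce the single-crossover classes br g M and BR G m (104 + 99 = 203) plus the double crossovers (27).
RF(g–m) = (203 + 27) / 834 = 230/834 = 0.2758 → 27.6 map units.

27.6 map units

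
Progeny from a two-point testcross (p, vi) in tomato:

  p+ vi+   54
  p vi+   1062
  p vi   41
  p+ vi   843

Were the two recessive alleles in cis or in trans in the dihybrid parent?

The two most frequent classes are p+ vi (843) and p vi+ (1062); these are the parental (non-recombinant) types.
So the F1 carried p+ vi on one chromosome and p vi+ on the other — the recessive alleles are on opposite chromosomes (trans / repulsion).

trans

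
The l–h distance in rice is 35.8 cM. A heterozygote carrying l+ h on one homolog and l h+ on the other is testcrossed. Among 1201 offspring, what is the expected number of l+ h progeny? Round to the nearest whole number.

A map distance of 35.8 cM corresponds to a recombination frequency of 0.358.
The F1 is l+ h / l h+, so l+ h is a parental gamete class with expected frequency (1 − r)/2 = 0.642/2 = 0.3210.
Expected number = 0.3210 × 1201 = 385.52 ≈ 386.

386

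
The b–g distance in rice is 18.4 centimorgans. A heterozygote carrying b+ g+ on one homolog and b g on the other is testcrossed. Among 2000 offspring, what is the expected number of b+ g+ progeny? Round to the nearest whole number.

816

A map distance of 18.4 centimorgans corresponds to a recombination frequency of 0.184.
The F1 is b+ g+ / b g, so b+ g+ is a parental gamete class with expected frequency (1 − r)/2 = 0.816/2 = 0.4080.
Expected number = 0.4080 × 2000 = 816.00 ≈ 816.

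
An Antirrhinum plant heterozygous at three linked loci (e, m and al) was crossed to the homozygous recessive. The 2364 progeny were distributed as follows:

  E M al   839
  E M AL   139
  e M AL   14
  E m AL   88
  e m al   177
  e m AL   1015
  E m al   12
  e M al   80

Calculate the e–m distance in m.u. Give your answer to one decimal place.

The two most frequent reciprocal classes, E M al and e m AL, are the parental types, so the F1 was E M al / e m AL.
The two rarest classes, E m al and e M AL, are the double crossovers. Comparing them with the parentals, only the m allele has switched, so m is the middle locus and the order is al – m – e.
Crossovers in the m–e interval produce the single-crossover classes e M al and E m AL (80 + 88 = 168) plus the double crossovers (26).
RF(m–e) = (168 + 26) / 2364 = 194/2364 = 0.0821 → 8.2 m.u.

8.2 m.u.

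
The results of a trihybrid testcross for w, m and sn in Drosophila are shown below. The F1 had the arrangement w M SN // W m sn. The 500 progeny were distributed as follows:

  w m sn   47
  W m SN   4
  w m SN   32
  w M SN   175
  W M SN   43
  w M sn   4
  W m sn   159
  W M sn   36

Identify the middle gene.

sn

The two rarest classes, w M sn and W m SN, are the double crossovers. Comparing them with the parentals, only the sn allele has switched, so sn is the middle locus and the order is m – sn – w.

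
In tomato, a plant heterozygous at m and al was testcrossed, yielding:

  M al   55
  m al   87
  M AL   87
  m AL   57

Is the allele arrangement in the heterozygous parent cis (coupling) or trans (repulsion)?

cis

The two most frequent classes are M AL (87) and m al (87); these are the parental (non-recombinant) types.
So the F1 carried M AL on one chromosome and m al on the other — the recessive alleles are on the same chromosome (cis / coupling).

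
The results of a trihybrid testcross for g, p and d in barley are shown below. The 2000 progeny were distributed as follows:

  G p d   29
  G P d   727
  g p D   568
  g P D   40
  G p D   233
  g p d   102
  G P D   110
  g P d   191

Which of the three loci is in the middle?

p

The two most frequent reciprocal classes, g p D and G P d, are the parental types, so the F1 was g p D / G P d.
The two rarest classes, g P D and G p d, are the double crossovers. Comparing them with the parentals, only the p allele has switched, so p is the middle locus and the order is d – p – g.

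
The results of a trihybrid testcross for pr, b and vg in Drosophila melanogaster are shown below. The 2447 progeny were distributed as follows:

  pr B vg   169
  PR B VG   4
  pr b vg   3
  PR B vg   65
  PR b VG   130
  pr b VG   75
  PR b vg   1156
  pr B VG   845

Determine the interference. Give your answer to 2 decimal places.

0.62

The two most frequent reciprocal classes, pr B VG and PR b vg, are the parental types, so the F1 was pr B VG / PR b vg.
The two rarest classes, PR B VG and pr b vg, are the double crossovers. Comparing them with the parentals, only the pr allele has switched, so pr is the middle locus and the order is vg – pr – b.
vg–pr: (299 + 7)/2447 = 0.1251; pr–b: (140 + 7)/2447 = 0.0601.
Expected DCO frequency = 0.1251 × 0.0601 ≈ 0.00752; observed = 7/2447 ≈ 0.00286.
Coefficient of coincidence = 0.00286/0.00752 ≈ 0.38; interference = 1 − 0.38 = 0.62.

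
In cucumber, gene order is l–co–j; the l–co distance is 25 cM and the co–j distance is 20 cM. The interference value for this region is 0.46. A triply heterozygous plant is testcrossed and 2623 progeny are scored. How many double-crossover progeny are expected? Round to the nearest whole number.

Map distances give recombination frequencies of 0.250 and 0.200 for the two intervals.
With interference 0.46 (so coincidence = 0.54), expected double-crossover frequency = 0.250 × 0.200 × 0.54 = 0.02700.
Expected number = 0.02700 × 2623 = 70.82 ≈ 71.

71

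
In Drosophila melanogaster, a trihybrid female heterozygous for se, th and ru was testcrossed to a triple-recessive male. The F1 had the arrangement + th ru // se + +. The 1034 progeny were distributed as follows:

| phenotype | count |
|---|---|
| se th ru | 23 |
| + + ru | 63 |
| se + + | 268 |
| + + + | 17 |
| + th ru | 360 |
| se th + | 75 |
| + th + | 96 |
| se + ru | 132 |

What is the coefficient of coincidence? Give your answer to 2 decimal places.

0.87

The two rarest classes, se th ru and + + +, are the double crossovers. Comparing them with the parentals, only the se allele has switched, so se is the middle locus and the order is ru – se – th.
ru–se: (228 + 40)/1034 = 0.2592; se–th: (138 + 40)/1034 = 0.1721.
Expected DCO frequency = 0.2592 × 0.1721 ≈ 0.04461; observed = 40/1034 ≈ 0.03868.
Coefficient of coincidence = 0.03868/0.04461 ≈ 0.87.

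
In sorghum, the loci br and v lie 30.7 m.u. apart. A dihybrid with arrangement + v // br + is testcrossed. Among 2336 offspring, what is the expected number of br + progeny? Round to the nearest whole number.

A map distance of 30.7 m.u. corresponds to a recombination frequency of 0.307.
The F1 is + v / br +, so br + is a parental gamete class with expected frequency (1 − r)/2 = 0.693/2 = 0.3465.
Expected number = 0.3465 × 2336 = 809.42 ≈ 809.

809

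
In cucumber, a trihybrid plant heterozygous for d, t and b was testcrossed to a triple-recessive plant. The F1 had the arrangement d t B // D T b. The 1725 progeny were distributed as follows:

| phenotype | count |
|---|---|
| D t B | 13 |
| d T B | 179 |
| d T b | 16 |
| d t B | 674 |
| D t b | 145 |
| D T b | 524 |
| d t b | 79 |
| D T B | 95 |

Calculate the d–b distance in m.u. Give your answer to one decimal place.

11.8 m.u.

The two rarest classes, D t B and d T b, are the double crossovers. Comparing them with the parentals, only the d allele has switched, so d is the middle locus and the order is b – d – t.
Crossovers in the b–d interval produce the single-crossover classes d t b and D T B (79 + 95 = 174) plus the double crossovers (29).
RF(b–d) = (174 + 29) / 1725 = 203/1725 = 0.1177 → 11.8 m.u.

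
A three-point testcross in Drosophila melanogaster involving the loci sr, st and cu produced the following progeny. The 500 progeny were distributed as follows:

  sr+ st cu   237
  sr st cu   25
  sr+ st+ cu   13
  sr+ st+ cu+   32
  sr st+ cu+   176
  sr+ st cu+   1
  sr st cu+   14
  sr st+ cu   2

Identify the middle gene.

cu

The two most frequent reciprocal classes, sr st+ cu+ and sr+ st cu, are the parental types, so the F1 was sr st+ cu+ / sr+ st cu.
The two rarest classes, sr st+ cu and sr+ st cu+, are the double crossovers. Comparing them with the parentals, only the cu allele has switched, so cu is the middle locus and the order is st – cu – sr.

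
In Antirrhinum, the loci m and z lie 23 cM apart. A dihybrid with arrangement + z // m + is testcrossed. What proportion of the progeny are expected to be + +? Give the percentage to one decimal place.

A map distance of 23 cM corresponds to a recombination frequency of 0.230.
The F1 is + z / m +, so + + is a recombinant gamete class with expected frequency r/2 = 0.230/2 = 0.1150.
That is 0.1150 = 11.5% of the progeny.

11.5%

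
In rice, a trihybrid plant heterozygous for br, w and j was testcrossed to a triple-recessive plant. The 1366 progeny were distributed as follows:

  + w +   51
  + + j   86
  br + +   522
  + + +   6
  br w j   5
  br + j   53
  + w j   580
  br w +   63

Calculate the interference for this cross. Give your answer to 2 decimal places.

0.18

The two most frequent reciprocal classes, + w j and br + +, are the parental types, so the F1 was + w j / br + +.
The two rarest classes, br w j and + + +, are the double crossovers. Comparing them with the parentals, only the br allele has switched, so br is the middle locus and the order is w – br – j.
w–br: (149 + 11)/1366 = 0.1171; br–j: (104 + 11)/1366 = 0.0842.
Expected DCO frequency = 0.1171 × 0.0842 ≈ 0.00986; observed = 11/1366 ≈ 0.00805.
Coefficient of coincidence = 0.00805/0.00986 ≈ 0.82; interference = 1 − 0.82 = 0.18.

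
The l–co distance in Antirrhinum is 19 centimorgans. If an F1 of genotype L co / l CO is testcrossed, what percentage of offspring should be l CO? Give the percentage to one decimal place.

A map distance of 19 centimorgans corresponds to a recombination frequency of 0.190.
The F1 is L co / l CO, so l CO is a parental gamete class with expected frequency (1 − r)/2 = 0.810/2 = 0.4050.
That is 0.4050 = 40.5% of the progeny.

40.5%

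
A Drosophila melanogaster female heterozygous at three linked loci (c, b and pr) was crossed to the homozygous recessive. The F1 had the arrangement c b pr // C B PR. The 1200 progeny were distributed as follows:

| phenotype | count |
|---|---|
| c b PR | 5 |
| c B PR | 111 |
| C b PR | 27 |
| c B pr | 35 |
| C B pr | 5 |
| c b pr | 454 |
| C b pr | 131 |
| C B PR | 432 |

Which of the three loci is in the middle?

pr

The two rarest classes, c b PR and C B pr, are the double crossovers. Comparing them with the parentals, only the pr allele has switched, so pr is the middle locus and the order is c – pr – b.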